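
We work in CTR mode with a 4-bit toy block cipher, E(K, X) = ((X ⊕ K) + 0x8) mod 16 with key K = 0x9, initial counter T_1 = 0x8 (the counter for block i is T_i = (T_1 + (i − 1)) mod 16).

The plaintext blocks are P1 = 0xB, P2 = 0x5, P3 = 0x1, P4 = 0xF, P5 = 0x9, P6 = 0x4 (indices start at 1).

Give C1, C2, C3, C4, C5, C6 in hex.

CTR encryption: S_i = E(K, T_i) where T_i is the counter for block i; C_i = P_i ⊕ S_i.
C1: T = 0x8, S = E(K, T) = 0x9; 0xB ⊕ 0x9 = 0x2.
C2: T = 0x9, S = E(K, T) = 0x8; 0x5 ⊕ 0x8 = 0xD.
C3: T = 0xA, S = E(K, T) = 0xB; 0x1 ⊕ 0xB = 0xA.
C4: T = 0xB, S = E(K, T) = 0xA; 0xF ⊕ 0xA = 0x5.
C5: T = 0xC, S = E(K, T) = 0xD; 0x9 ⊕ 0xD = 0x4.
C6: T = 0xD, S = E(K, T) = 0xC; 0x4 ⊕ 0xC = 0x8.

C1 = 0x2, C2 = 0xD, C3 = 0xA, C4 = 0x5, C5 = 0x4, C6 = 0x8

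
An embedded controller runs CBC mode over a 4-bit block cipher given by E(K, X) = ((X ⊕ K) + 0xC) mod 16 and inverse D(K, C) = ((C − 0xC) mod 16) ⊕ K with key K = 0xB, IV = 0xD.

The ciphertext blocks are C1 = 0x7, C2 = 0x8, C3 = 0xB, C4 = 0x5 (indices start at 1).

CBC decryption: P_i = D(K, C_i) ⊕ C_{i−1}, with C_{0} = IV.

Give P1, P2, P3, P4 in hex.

P1 = 0xD, P2 = 0x0, P3 = 0xC, P4 = 0x9

P1: D(K, 0x7) = 0x0; 0x0 ⊕ 0xD = 0xD.
P2: D(K, 0x8) = 0x7; 0x7 ⊕ 0x7 = 0x0.
P3: D(K, 0xB) = 0x4; 0x4 ⊕ 0x8 = 0xC.
P4: D(K, 0x5) = 0x2; 0x2 ⊕ 0xB = 0x9.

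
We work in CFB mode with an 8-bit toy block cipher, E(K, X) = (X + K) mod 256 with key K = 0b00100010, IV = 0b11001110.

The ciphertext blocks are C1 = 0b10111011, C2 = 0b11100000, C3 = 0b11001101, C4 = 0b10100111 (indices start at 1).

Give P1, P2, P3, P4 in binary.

CFB decryption: P_i = C_i ⊕ E(K, C_{i−1}), with C_{0} = IV.
P1: E(K, 0b11001110) = 0b11110000; 0b10111011 ⊕ 0b11110000 = 0b01001011.
P2: E(K, 0b10111011) = 0b11011101; 0b11100000 ⊕ 0b11011101 = 0b00111101.
P3: E(K, 0b11100000) = 0b00000010; 0b11001101 ⊕ 0b00000010 = 0b11001111.
P4: E(K, 0b11001101) = 0b11101111; 0b10100111 ⊕ 0b11101111 = 0b01001000.

P1 = 0b01001011, P2 = 0b00111101, P3 = 0b11001111, P4 = 0b01001000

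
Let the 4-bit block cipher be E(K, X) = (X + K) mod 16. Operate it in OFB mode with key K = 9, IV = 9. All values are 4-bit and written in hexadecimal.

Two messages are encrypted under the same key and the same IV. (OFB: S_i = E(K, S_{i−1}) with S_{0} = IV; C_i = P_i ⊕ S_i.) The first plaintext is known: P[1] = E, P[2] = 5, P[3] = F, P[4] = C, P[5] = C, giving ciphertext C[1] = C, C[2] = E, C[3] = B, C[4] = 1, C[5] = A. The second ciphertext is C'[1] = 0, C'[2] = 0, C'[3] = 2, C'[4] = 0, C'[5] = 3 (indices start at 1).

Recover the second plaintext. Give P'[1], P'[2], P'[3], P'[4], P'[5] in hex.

P'[1] = 2, P'[2] = B, P'[3] = 6, P'[4] = D, P'[5] = 5

In OFB with a reused IV, both messages share the same keystream S_i, so C_i ⊕ C'_i = P_i ⊕ P'_i and thus P'_i = P_i ⊕ C_i ⊕ C'_i.
P'[1]: E ⊕ C ⊕ 0 = 2.
P'[2]: 5 ⊕ E ⊕ 0 = B.
P'[3]: F ⊕ B ⊕ 2 = 6.
P'[4]: C ⊕ 1 ⊕ 0 = D.
P'[5]: C ⊕ A ⊕ 3 = 5.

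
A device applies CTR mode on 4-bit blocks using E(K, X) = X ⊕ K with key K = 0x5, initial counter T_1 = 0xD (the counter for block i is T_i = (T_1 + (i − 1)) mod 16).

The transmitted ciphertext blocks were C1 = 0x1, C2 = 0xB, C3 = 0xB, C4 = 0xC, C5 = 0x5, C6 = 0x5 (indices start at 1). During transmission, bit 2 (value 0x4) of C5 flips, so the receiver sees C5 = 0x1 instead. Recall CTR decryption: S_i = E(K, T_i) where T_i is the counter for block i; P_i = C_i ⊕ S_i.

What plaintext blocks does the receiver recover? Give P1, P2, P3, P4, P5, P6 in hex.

P1 = 0x9, P2 = 0x0, P3 = 0x1, P4 = 0x9, P5 = 0x5, P6 = 0x2

Only C5 changed, to 0x1. In CTR, a change in C_i flips the same bit in P_i only; the keystream is unaffected. Decrypting the received ciphertext:
P1: T = 0xD, S = E(K, T) = 0x8; 0x1 ⊕ 0x8 = 0x9.
P2: T = 0xE, S = E(K, T) = 0xB; 0xB ⊕ 0xB = 0x0.
P3: T = 0xF, S = E(K, T) = 0xA; 0xB ⊕ 0xA = 0x1.
P4: T = 0x0, S = E(K, T) = 0x5; 0xC ⊕ 0x5 = 0x9.
P5: T = 0x1, S = E(K, T) = 0x4; 0x1 ⊕ 0x4 = 0x5.
P6: T = 0x2, S = E(K, T) = 0x7; 0x5 ⊕ 0x7 = 0x2.
Blocks that differ from the original plaintext: P5.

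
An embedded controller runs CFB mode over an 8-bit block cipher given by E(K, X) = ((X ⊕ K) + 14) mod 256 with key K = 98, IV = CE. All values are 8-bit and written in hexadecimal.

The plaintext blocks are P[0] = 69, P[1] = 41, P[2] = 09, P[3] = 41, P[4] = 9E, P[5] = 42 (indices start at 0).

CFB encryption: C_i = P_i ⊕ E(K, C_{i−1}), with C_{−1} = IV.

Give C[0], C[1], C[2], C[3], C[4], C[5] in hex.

C[0] = 03, C[1] = EE, C[2] = 83, C[3] = 6E, C[4] = 94, C[5] = 62

C[0]: E(K, CE) = 6A; 69 ⊕ 6A = 03.
C[1]: E(K, 03) = AF; 41 ⊕ AF = EE.
C[2]: E(K, EE) = 8A; 09 ⊕ 8A = 83.
C[3]: E(K, 83) = 2F; 41 ⊕ 2F = 6E.
C[4]: E(K, 6E) = 0A; 9E ⊕ 0A = 94.
C[5]: E(K, 94) = 20; 42 ⊕ 20 = 62.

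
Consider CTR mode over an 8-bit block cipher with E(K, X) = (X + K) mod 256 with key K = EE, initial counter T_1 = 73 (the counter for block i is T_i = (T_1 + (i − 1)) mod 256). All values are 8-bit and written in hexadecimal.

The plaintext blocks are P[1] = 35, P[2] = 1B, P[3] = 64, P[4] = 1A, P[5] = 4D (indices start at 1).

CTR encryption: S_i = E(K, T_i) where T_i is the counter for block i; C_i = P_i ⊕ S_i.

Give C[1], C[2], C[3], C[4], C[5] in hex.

C[1]: T = 73, S = E(K, T) = 61; 35 ⊕ 61 = 54.
C[2]: T = 74, S = E(K, T) = 62; 1B ⊕ 62 = 79.
C[3]: T = 75, S = E(K, T) = 63; 64 ⊕ 63 = 07.
C[4]: T = 76, S = E(K, T) = 64; 1A ⊕ 64 = 7E.
C[5]: T = 77, S = E(K, T) = 65; 4D ⊕ 65 = 28.

C[1] = 54, C[2] = 79, C[3] = 07, C[4] = 7E, C[5] = 28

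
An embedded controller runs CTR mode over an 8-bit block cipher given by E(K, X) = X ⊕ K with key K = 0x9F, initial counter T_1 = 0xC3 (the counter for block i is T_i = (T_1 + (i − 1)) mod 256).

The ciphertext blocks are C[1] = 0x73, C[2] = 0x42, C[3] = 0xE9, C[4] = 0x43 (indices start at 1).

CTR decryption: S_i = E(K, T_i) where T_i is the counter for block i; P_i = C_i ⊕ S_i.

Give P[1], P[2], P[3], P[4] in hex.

P[1]: T = 0xC3, S = E(K, T) = 0x5C; 0x73 ⊕ 0x5C = 0x2F.
P[2]: T = 0xC4, S = E(K, T) = 0x5B; 0x42 ⊕ 0x5B = 0x19.
P[3]: T = 0xC5, S = E(K, T) = 0x5A; 0xE9 ⊕ 0x5A = 0xB3.
P[4]: T = 0xC6, S = E(K, T) = 0x59; 0x43 ⊕ 0x59 = 0x1A.

P[1] = 0x2F, P[2] = 0x19, P[3] = 0xB3, P[4] = 0x1A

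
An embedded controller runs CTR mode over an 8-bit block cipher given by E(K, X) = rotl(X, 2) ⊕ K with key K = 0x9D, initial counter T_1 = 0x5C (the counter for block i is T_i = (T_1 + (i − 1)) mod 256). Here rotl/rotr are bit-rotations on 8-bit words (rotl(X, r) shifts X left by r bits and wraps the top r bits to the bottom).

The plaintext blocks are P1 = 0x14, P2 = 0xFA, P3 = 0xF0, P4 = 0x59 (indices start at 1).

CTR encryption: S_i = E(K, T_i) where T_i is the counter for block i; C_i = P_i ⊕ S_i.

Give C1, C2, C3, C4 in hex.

C1: T = 0x5C, S = E(K, T) = 0xEC; 0x14 ⊕ 0xEC = 0xF8.
C2: T = 0x5D, S = E(K, T) = 0xE8; 0xFA ⊕ 0xE8 = 0x12.
C3: T = 0x5E, S = E(K, T) = 0xE4; 0xF0 ⊕ 0xE4 = 0x14.
C4: T = 0x5F, S = E(K, T) = 0xE0; 0x59 ⊕ 0xE0 = 0xB9.

C1 = 0xF8, C2 = 0x12, C3 = 0x14, C4 = 0xB9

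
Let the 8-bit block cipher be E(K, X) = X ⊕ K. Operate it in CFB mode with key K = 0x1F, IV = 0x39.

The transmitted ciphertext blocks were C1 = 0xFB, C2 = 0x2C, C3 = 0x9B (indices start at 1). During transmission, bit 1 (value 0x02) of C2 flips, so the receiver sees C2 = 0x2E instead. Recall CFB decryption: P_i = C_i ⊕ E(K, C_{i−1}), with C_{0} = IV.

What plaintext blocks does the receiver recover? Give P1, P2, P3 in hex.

P1 = 0xDD, P2 = 0xCA, P3 = 0xAA

Only C2 changed, to 0x2E. In CFB, a change in C_i flips the same bit in P_i and garbles P_{i+1}. Decrypting the received ciphertext:
P1: E(K, 0x39) = 0x26; 0xFB ⊕ 0x26 = 0xDD.
P2: E(K, 0xFB) = 0xE4; 0x2E ⊕ 0xE4 = 0xCA.
P3: E(K, 0x2E) = 0x31; 0x9B ⊕ 0x31 = 0xAA.
Blocks that differ from the original plaintext: P2, P3.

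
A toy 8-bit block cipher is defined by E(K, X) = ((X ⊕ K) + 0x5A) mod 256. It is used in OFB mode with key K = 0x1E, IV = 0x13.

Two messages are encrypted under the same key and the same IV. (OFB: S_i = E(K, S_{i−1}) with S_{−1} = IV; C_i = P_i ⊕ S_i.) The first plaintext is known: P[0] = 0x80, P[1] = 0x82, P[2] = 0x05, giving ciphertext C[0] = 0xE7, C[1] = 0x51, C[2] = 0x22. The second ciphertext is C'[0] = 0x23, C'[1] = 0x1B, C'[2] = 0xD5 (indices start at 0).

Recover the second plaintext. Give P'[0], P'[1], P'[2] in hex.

In OFB with a reused IV, both messages share the same keystream S_i, so C_i ⊕ C'_i = P_i ⊕ P'_i and thus P'_i = P_i ⊕ C_i ⊕ C'_i.
P'[0]: 0x80 ⊕ 0xE7 ⊕ 0x23 = 0x44.
P'[1]: 0x82 ⊕ 0x51 ⊕ 0x1B = 0xC8.
P'[2]: 0x05 ⊕ 0x22 ⊕ 0xD5 = 0xF2.

P'[0] = 0x44, P'[1] = 0xC8, P'[2] = 0xF2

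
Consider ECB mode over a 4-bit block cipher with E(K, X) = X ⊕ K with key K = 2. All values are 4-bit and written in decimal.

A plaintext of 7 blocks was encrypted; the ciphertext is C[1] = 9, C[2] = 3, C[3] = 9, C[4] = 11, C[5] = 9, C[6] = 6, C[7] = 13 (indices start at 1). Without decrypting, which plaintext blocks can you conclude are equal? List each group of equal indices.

P[1] = P[3] = P[5]

ECB encrypts each block independently with the same key, so equal ciphertext blocks imply equal plaintext blocks.
C[1] = C[3] = C[5] = 9, so P[1] = P[3] = P[5].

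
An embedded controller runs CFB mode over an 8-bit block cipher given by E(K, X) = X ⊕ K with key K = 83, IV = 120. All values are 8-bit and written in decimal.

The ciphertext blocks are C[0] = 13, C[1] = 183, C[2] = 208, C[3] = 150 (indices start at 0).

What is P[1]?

P[1] = 233

CFB decryption: P_i = C_i ⊕ E(K, C_{i−1}), with C_{−1} = IV.
P[1]: E(K, 13) = 94; 183 ⊕ 94 = 233.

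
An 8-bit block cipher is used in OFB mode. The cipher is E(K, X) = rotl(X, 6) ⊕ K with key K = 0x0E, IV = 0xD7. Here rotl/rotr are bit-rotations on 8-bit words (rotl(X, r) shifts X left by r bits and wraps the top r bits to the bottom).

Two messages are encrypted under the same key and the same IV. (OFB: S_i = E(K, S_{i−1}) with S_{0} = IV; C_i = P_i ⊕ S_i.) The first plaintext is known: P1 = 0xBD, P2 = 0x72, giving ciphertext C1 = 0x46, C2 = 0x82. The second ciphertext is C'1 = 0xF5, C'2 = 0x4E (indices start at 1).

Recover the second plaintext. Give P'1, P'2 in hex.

In OFB with a reused IV, both messages share the same keystream S_i, so C_i ⊕ C'_i = P_i ⊕ P'_i and thus P'_i = P_i ⊕ C_i ⊕ C'_i.
P'1: 0xBD ⊕ 0x46 ⊕ 0xF5 = 0x0E.
P'2: 0x72 ⊕ 0x82 ⊕ 0x4E = 0xBE.

P'1 = 0x0E, P'2 = 0xBE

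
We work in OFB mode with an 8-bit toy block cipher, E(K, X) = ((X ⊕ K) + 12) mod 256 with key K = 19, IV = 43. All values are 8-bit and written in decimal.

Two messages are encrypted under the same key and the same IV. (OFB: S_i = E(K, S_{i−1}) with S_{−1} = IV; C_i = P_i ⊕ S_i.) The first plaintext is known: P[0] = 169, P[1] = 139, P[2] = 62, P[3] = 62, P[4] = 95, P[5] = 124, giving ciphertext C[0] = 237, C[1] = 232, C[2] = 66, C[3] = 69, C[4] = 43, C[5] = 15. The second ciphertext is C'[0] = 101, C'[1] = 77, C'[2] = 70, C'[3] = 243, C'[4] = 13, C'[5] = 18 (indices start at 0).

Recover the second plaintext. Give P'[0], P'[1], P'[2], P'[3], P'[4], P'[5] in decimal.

P'[0] = 33, P'[1] = 46, P'[2] = 58, P'[3] = 136, P'[4] = 121, P'[5] = 97

In OFB with a reused IV, both messages share the same keystream S_i, so C_i ⊕ C'_i = P_i ⊕ P'_i and thus P'_i = P_i ⊕ C_i ⊕ C'_i.
P'[0]: 169 ⊕ 237 ⊕ 101 = 33.
P'[1]: 139 ⊕ 232 ⊕ 77 = 46.
P'[2]: 62 ⊕ 66 ⊕ 70 = 58.
P'[3]: 62 ⊕ 69 ⊕ 243 = 136.
P'[4]: 95 ⊕ 43 ⊕ 13 = 121.
P'[5]: 124 ⊕ 15 ⊕ 18 = 97.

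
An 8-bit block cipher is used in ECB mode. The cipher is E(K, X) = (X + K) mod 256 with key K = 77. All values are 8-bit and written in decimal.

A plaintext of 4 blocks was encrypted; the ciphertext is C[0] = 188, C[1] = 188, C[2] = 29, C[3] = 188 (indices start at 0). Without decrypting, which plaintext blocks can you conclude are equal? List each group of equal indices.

ECB encrypts each block independently with the same key, so equal ciphertext blocks imply equal plaintext blocks.
C[0] = C[1] = C[3] = 188, so P[0] = P[1] = P[3].

P[0] = P[1] = P[3]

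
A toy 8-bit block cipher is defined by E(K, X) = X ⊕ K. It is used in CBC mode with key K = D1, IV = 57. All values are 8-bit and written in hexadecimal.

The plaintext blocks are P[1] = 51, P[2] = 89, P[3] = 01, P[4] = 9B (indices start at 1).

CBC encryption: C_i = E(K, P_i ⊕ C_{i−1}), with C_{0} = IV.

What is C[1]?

C[1] = D7

C[1]: P[1] ⊕ 57 = 06; E(K, 06) = D7.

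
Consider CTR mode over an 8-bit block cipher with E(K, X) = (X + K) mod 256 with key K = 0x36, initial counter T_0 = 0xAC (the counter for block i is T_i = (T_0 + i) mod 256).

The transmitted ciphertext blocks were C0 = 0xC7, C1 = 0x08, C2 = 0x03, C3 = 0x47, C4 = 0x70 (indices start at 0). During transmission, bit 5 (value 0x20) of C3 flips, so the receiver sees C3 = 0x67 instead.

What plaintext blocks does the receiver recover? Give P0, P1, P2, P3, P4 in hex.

P0 = 0x25, P1 = 0xEB, P2 = 0xE7, P3 = 0x82, P4 = 0x96

CTR decryption: S_i = E(K, T_i) where T_i is the counter for block i; P_i = C_i ⊕ S_i.
Only C3 changed, to 0x67. In CTR, a change in C_i flips the same bit in P_i only; the keystream is unaffected. Decrypting the received ciphertext:
P0: T = 0xAC, S = E(K, T) = 0xE2; 0xC7 ⊕ 0xE2 = 0x25.
P1: T = 0xAD, S = E(K, T) = 0xE3; 0x08 ⊕ 0xE3 = 0xEB.
P2: T = 0xAE, S = E(K, T) = 0xE4; 0x03 ⊕ 0xE4 = 0xE7.
P3: T = 0xAF, S = E(K, T) = 0xE5; 0x67 ⊕ 0xE5 = 0x82.
P4: T = 0xB0, S = E(K, T) = 0xE6; 0x70 ⊕ 0xE6 = 0x96.
Blocks that differ from the original plaintext: P3.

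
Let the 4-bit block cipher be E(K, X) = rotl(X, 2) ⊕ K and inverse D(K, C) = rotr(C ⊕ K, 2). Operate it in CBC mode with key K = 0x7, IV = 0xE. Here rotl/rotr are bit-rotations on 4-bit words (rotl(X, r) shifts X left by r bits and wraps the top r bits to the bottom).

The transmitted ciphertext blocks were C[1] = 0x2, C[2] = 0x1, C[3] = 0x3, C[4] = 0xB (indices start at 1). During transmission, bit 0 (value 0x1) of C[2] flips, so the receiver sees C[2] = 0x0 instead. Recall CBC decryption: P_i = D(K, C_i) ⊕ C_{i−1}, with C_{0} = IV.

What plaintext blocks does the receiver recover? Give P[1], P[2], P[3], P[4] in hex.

P[1] = 0xB, P[2] = 0xF, P[3] = 0x1, P[4] = 0x0

Only C[2] changed, to 0x0. In CBC, a change in C_i garbles P_i and flips the same bit in P_{i+1}. Decrypting the received ciphertext:
P[1]: D(K, 0x2) = 0x5; 0x5 ⊕ 0xE = 0xB.
P[2]: D(K, 0x0) = 0xD; 0xD ⊕ 0x2 = 0xF.
P[3]: D(K, 0x3) = 0x1; 0x1 ⊕ 0x0 = 0x1.
P[4]: D(K, 0xB) = 0x3; 0x3 ⊕ 0x3 = 0x0.
Blocks that differ from the original plaintext: P[2], P[3].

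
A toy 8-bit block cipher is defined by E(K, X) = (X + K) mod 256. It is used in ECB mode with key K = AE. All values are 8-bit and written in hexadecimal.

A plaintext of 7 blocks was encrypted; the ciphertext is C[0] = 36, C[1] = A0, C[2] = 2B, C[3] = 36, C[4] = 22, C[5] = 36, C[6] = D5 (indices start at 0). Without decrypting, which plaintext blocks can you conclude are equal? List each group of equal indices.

P[0] = P[3] = P[5]

ECB encrypts each block independently with the same key, so equal ciphertext blocks imply equal plaintext blocks.
C[0] = C[3] = C[5] = 36, so P[0] = P[3] = P[5].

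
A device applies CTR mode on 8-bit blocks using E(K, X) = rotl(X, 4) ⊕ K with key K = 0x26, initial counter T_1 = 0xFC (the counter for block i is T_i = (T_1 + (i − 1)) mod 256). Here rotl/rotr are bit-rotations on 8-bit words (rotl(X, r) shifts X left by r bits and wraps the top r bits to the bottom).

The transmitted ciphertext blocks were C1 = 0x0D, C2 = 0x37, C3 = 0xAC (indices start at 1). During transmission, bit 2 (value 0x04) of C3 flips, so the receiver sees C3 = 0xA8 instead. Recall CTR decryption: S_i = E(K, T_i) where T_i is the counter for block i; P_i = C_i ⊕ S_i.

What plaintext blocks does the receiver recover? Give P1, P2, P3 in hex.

Only C3 changed, to 0xA8. In CTR, a change in C_i flips the same bit in P_i only; the keystream is unaffected. Decrypting the received ciphertext:
P1: T = 0xFC, S = E(K, T) = 0xE9; 0x0D ⊕ 0xE9 = 0xE4.
P2: T = 0xFD, S = E(K, T) = 0xF9; 0x37 ⊕ 0xF9 = 0xCE.
P3: T = 0xFE, S = E(K, T) = 0xC9; 0xA8 ⊕ 0xC9 = 0x61.
Blocks that differ from the original plaintext: P3.

P1 = 0xE4, P2 = 0xCE, P3 = 0x61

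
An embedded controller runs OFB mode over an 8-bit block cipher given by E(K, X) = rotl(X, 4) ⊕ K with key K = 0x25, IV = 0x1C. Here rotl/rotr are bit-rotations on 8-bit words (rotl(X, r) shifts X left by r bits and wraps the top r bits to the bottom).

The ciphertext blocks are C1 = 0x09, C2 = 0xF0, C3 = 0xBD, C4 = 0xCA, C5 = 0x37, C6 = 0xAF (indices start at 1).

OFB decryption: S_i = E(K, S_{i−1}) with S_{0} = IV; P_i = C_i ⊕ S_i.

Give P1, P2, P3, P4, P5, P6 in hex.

P1 = 0xED, P2 = 0x9B, P3 = 0x2E, P4 = 0xD6, P5 = 0xD3, P6 = 0xC4

P1: S = E(K, 0x1C) = 0xE4; 0x09 ⊕ 0xE4 = 0xED.
P2: S = E(K, 0xE4) = 0x6B; 0xF0 ⊕ 0x6B = 0x9B.
P3: S = E(K, 0x6B) = 0x93; 0xBD ⊕ 0x93 = 0x2E.
P4: S = E(K, 0x93) = 0x1C; 0xCA ⊕ 0x1C = 0xD6.
P5: S = E(K, 0x1C) = 0xE4; 0x37 ⊕ 0xE4 = 0xD3.
P6: S = E(K, 0xE4) = 0x6B; 0xAF ⊕ 0x6B = 0xC4.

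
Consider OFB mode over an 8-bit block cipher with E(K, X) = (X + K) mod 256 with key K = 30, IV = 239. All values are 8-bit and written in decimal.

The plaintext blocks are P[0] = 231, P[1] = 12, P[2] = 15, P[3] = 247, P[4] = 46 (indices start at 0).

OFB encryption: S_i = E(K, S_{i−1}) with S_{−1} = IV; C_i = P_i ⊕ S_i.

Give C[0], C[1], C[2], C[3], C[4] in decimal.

C[0] = 234, C[1] = 39, C[2] = 70, C[3] = 144, C[4] = 171

C[0]: S = E(K, 239) = 13; 231 ⊕ 13 = 234.
C[1]: S = E(K, 13) = 43; 12 ⊕ 43 = 39.
C[2]: S = E(K, 43) = 73; 15 ⊕ 73 = 70.
C[3]: S = E(K, 73) = 103; 247 ⊕ 103 = 144.
C[4]: S = E(K, 103) = 133; 46 ⊕ 133 = 171.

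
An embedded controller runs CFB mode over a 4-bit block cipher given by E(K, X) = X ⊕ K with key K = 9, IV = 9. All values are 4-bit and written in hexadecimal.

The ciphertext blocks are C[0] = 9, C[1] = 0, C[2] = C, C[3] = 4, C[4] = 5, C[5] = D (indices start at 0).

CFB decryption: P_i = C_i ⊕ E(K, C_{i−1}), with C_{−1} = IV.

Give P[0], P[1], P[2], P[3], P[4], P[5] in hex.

P[0] = 9, P[1] = 0, P[2] = 5, P[3] = 1, P[4] = 8, P[5] = 1

P[0]: E(K, 9) = 0; 9 ⊕ 0 = 9.
P[1]: E(K, 9) = 0; 0 ⊕ 0 = 0.
P[2]: E(K, 0) = 9; C ⊕ 9 = 5.
P[3]: E(K, C) = 5; 4 ⊕ 5 = 1.
P[4]: E(K, 4) = D; 5 ⊕ D = 8.
P[5]: E(K, 5) = C; D ⊕ C = 1.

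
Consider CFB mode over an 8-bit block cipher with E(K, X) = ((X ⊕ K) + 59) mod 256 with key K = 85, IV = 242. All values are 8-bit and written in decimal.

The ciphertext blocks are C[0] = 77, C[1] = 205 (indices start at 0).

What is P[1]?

CFB decryption: P_i = C_i ⊕ E(K, C_{i−1}), with C_{−1} = IV.
P[1]: E(K, 77) = 83; 205 ⊕ 83 = 158.

P[1] = 158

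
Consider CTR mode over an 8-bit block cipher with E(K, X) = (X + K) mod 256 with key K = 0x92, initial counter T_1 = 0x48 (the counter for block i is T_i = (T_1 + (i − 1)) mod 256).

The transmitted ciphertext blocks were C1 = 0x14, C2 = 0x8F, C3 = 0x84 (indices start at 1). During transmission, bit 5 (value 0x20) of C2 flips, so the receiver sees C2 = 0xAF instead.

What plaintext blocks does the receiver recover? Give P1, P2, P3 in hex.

CTR decryption: S_i = E(K, T_i) where T_i is the counter for block i; P_i = C_i ⊕ S_i.
Only C2 changed, to 0xAF. In CTR, a change in C_i flips the same bit in P_i only; the keystream is unaffected. Decrypting the received ciphertext:
P1: T = 0x48, S = E(K, T) = 0xDA; 0x14 ⊕ 0xDA = 0xCE.
P2: T = 0x49, S = E(K, T) = 0xDB; 0xAF ⊕ 0xDB = 0x74.
P3: T = 0x4A, S = E(K, T) = 0xDC; 0x84 ⊕ 0xDC = 0x58.
Blocks that differ from the original plaintext: P2.

P1 = 0xCE, P2 = 0x74, P3 = 0x58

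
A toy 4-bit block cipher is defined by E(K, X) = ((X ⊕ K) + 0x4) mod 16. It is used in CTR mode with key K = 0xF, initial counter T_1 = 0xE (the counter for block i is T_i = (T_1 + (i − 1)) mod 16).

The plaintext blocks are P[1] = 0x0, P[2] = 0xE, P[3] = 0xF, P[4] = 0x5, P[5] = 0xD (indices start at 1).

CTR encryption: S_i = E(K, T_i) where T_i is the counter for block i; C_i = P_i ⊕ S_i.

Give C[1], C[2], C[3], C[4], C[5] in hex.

C[1] = 0x5, C[2] = 0xA, C[3] = 0xC, C[4] = 0x7, C[5] = 0xC

C[1]: T = 0xE, S = E(K, T) = 0x5; 0x0 ⊕ 0x5 = 0x5.
C[2]: T = 0xF, S = E(K, T) = 0x4; 0xE ⊕ 0x4 = 0xA.
C[3]: T = 0x0, S = E(K, T) = 0x3; 0xF ⊕ 0x3 = 0xC.
C[4]: T = 0x1, S = E(K, T) = 0x2; 0x5 ⊕ 0x2 = 0x7.
C[5]: T = 0x2, S = E(K, T) = 0x1; 0xD ⊕ 0x1 = 0xC.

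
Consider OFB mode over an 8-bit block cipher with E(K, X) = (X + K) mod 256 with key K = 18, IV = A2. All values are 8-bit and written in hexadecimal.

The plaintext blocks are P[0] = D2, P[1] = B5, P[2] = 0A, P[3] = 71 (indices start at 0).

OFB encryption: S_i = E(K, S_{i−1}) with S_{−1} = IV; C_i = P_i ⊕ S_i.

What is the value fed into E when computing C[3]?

EA

C[0]: S = E(K, A2) = BA; D2 ⊕ BA = 68.
C[1]: S = E(K, BA) = D2; B5 ⊕ D2 = 67.
C[2]: S = E(K, D2) = EA; 0A ⊕ EA = E0.
C[3]: S = E(K, EA) = 02; 71 ⊕ 02 = 73.
So the input to E for block [3] is EA.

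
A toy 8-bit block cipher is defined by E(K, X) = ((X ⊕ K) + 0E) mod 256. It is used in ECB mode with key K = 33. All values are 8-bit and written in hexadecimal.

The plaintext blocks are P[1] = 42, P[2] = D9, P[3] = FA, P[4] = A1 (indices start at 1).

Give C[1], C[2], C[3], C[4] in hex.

C[1] = 7F, C[2] = F8, C[3] = D7, C[4] = A0

ECB encryption: C_i = E(K, P_i).
C[1]: E(K, 42) = 7F.
C[2]: E(K, D9) = F8.
C[3]: E(K, FA) = D7.
C[4]: E(K, A1) = A0.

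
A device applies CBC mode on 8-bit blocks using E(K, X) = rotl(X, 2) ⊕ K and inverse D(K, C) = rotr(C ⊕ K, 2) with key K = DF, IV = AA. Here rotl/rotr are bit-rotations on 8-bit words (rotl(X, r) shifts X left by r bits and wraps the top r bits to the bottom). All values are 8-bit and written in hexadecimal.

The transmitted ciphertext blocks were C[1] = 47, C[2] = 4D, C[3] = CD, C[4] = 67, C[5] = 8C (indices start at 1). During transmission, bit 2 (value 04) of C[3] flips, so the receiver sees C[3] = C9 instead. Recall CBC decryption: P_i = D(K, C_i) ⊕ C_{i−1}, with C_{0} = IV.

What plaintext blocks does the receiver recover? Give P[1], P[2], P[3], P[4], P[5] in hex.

P[1] = 8C, P[2] = E3, P[3] = C8, P[4] = E7, P[5] = B3

Only C[3] changed, to C9. In CBC, a change in C_i garbles P_i and flips the same bit in P_{i+1}. Decrypting the received ciphertext:
P[1]: D(K, 47) = 26; 26 ⊕ AA = 8C.
P[2]: D(K, 4D) = A4; A4 ⊕ 47 = E3.
P[3]: D(K, C9) = 85; 85 ⊕ 4D = C8.
P[4]: D(K, 67) = 2E; 2E ⊕ C9 = E7.
P[5]: D(K, 8C) = D4; D4 ⊕ 67 = B3.
Blocks that differ from the original plaintext: P[3], P[4].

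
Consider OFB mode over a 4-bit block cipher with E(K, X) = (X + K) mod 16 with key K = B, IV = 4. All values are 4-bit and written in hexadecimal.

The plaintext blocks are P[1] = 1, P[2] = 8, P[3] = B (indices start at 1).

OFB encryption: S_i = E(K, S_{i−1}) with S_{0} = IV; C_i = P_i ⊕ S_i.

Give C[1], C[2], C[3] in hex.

C[1]: S = E(K, 4) = F; 1 ⊕ F = E.
C[2]: S = E(K, F) = A; 8 ⊕ A = 2.
C[3]: S = E(K, A) = 5; B ⊕ 5 = E.

C[1] = E, C[2] = 2, C[3] = E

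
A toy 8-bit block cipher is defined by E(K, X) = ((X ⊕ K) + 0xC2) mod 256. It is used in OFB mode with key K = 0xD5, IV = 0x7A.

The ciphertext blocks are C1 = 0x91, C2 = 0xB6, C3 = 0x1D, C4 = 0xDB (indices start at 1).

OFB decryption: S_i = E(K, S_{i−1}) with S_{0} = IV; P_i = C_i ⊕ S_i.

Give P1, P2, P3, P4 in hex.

P1 = 0xE0, P2 = 0xD0, P3 = 0x68, P4 = 0xB9

P1: S = E(K, 0x7A) = 0x71; 0x91 ⊕ 0x71 = 0xE0.
P2: S = E(K, 0x71) = 0x66; 0xB6 ⊕ 0x66 = 0xD0.
P3: S = E(K, 0x66) = 0x75; 0x1D ⊕ 0x75 = 0x68.
P4: S = E(K, 0x75) = 0x62; 0xDB ⊕ 0x62 = 0xB9.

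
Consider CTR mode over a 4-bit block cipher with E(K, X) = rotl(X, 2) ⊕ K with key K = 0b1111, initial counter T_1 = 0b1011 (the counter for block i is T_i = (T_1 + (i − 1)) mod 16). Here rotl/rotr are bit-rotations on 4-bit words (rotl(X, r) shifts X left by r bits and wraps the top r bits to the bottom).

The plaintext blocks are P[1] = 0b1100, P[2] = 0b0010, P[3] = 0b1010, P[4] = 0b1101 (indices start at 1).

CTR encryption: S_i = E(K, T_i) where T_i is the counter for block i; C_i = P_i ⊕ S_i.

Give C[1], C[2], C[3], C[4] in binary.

C[1]: T = 0b1011, S = E(K, T) = 0b0001; 0b1100 ⊕ 0b0001 = 0b1101.
C[2]: T = 0b1100, S = E(K, T) = 0b1100; 0b0010 ⊕ 0b1100 = 0b1110.
C[3]: T = 0b1101, S = E(K, T) = 0b1000; 0b1010 ⊕ 0b1000 = 0b0010.
C[4]: T = 0b1110, S = E(K, T) = 0b0100; 0b1101 ⊕ 0b0100 = 0b1001.

C[1] = 0b1101, C[2] = 0b1110, C[3] = 0b0010, C[4] = 0b1001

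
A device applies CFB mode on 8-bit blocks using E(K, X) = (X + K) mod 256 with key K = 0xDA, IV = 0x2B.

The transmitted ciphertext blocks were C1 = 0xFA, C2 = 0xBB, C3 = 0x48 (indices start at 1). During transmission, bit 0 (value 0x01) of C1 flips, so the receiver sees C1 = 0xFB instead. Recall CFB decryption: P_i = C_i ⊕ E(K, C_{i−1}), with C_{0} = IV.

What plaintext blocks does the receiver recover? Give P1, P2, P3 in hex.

P1 = 0xFE, P2 = 0x6E, P3 = 0xDD

Only C1 changed, to 0xFB. In CFB, a change in C_i flips the same bit in P_i and garbles P_{i+1}. Decrypting the received ciphertext:
P1: E(K, 0x2B) = 0x05; 0xFB ⊕ 0x05 = 0xFE.
P2: E(K, 0xFB) = 0xD5; 0xBB ⊕ 0xD5 = 0x6E.
P3: E(K, 0xBB) = 0x95; 0x48 ⊕ 0x95 = 0xDD.
Blocks that differ from the original plaintext: P1, P2.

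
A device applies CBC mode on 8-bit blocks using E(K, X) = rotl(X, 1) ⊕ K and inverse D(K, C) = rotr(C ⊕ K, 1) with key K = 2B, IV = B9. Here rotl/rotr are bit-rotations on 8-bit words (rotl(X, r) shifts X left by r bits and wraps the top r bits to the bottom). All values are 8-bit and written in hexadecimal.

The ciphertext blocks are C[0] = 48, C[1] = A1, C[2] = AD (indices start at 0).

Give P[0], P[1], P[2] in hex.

P[0] = 08, P[1] = 0D, P[2] = E2

CBC decryption: P_i = D(K, C_i) ⊕ C_{i−1}, with C_{−1} = IV.
P[0]: D(K, 48) = B1; B1 ⊕ B9 = 08.
P[1]: D(K, A1) = 45; 45 ⊕ 48 = 0D.
P[2]: D(K, AD) = 43; 43 ⊕ A1 = E2.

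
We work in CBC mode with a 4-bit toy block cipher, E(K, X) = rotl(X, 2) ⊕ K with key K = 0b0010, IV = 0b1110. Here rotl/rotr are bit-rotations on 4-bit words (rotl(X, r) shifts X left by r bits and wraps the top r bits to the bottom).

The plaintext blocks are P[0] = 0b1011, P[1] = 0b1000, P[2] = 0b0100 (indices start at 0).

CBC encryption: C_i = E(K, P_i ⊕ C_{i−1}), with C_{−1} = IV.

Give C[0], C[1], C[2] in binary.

C[0] = 0b0111, C[1] = 0b1101, C[2] = 0b0100

C[0]: P[0] ⊕ 0b1110 = 0b0101; E(K, 0b0101) = 0b0111.
C[1]: P[1] ⊕ 0b0111 = 0b1111; E(K, 0b1111) = 0b1101.
C[2]: P[2] ⊕ 0b1101 = 0b1001; E(K, 0b1001) = 0b0100.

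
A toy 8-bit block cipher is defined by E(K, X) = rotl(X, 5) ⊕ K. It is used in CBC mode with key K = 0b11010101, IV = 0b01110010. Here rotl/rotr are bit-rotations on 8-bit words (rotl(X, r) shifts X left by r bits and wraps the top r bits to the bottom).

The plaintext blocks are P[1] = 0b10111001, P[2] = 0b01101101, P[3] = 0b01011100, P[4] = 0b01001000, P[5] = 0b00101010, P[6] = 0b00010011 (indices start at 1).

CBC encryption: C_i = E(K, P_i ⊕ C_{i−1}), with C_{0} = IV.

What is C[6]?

C[1]: P[1] ⊕ 0b01110010 = 0b11001011; E(K, 0b11001011) = 0b10101100.
C[2]: P[2] ⊕ 0b10101100 = 0b11000001; E(K, 0b11000001) = 0b11101101.
C[3]: P[3] ⊕ 0b11101101 = 0b10110001; E(K, 0b10110001) = 0b11100011.
C[4]: P[4] ⊕ 0b11100011 = 0b10101011; E(K, 0b10101011) = 0b10100000.
C[5]: P[5] ⊕ 0b10100000 = 0b10001010; E(K, 0b10001010) = 0b10000100.
C[6]: P[6] ⊕ 0b10000100 = 0b10010111; E(K, 0b10010111) = 0b00100111.

C[6] = 0b00100111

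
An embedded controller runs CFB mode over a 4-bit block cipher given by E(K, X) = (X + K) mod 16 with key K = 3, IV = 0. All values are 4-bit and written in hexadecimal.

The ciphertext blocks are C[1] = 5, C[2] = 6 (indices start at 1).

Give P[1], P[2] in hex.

CFB decryption: P_i = C_i ⊕ E(K, C_{i−1}), with C_{0} = IV.
P[1]: E(K, 0) = 3; 5 ⊕ 3 = 6.
P[2]: E(K, 5) = 8; 6 ⊕ 8 = E.

P[1] = 6, P[2] = E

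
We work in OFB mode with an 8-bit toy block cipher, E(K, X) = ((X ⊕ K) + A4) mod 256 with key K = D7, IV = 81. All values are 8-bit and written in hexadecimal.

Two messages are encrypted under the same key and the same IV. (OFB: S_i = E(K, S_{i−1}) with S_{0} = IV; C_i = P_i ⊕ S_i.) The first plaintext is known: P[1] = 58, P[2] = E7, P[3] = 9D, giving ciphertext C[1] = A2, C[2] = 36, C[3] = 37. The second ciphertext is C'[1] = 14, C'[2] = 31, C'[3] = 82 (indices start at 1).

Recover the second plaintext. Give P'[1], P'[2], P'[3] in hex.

P'[1] = EE, P'[2] = E0, P'[3] = 28

In OFB with a reused IV, both messages share the same keystream S_i, so C_i ⊕ C'_i = P_i ⊕ P'_i and thus P'_i = P_i ⊕ C_i ⊕ C'_i.
P'[1]: 58 ⊕ A2 ⊕ 14 = EE.
P'[2]: E7 ⊕ 36 ⊕ 31 = E0.
P'[3]: 9D ⊕ 37 ⊕ 82 = 28.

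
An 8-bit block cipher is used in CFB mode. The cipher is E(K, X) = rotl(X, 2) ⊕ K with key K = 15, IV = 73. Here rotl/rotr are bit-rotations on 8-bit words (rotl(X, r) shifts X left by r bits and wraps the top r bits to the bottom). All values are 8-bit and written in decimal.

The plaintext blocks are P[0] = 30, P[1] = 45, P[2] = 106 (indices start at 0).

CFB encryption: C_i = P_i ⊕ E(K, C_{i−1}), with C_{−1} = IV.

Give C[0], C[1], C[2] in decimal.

C[0]: E(K, 73) = 42; 30 ⊕ 42 = 52.
C[1]: E(K, 52) = 223; 45 ⊕ 223 = 242.
C[2]: E(K, 242) = 196; 106 ⊕ 196 = 174.

C[0] = 52, C[1] = 242, C[2] = 174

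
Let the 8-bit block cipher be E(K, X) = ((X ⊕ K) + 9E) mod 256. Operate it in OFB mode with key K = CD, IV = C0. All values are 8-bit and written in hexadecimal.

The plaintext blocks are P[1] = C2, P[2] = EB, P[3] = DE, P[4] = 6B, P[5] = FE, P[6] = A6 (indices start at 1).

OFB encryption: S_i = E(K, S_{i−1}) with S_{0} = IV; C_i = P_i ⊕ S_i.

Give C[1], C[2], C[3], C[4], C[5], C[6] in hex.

C[1] = 69, C[2] = EF, C[3] = B9, C[4] = 23, C[5] = DD, C[6] = 2A

C[1]: S = E(K, C0) = AB; C2 ⊕ AB = 69.
C[2]: S = E(K, AB) = 04; EB ⊕ 04 = EF.
C[3]: S = E(K, 04) = 67; DE ⊕ 67 = B9.
C[4]: S = E(K, 67) = 48; 6B ⊕ 48 = 23.
C[5]: S = E(K, 48) = 23; FE ⊕ 23 = DD.
C[6]: S = E(K, 23) = 8C; A6 ⊕ 8C = 2A.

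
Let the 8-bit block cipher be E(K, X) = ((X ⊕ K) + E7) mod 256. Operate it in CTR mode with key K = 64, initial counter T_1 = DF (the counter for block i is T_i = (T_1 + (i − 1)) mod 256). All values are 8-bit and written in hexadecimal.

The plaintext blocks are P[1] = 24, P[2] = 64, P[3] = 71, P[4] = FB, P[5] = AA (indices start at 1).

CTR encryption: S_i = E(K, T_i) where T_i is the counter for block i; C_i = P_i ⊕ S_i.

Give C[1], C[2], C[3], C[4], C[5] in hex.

C[1]: T = DF, S = E(K, T) = A2; 24 ⊕ A2 = 86.
C[2]: T = E0, S = E(K, T) = 6B; 64 ⊕ 6B = 0F.
C[3]: T = E1, S = E(K, T) = 6C; 71 ⊕ 6C = 1D.
C[4]: T = E2, S = E(K, T) = 6D; FB ⊕ 6D = 96.
C[5]: T = E3, S = E(K, T) = 6E; AA ⊕ 6E = C4.

C[1] = 86, C[2] = 0F, C[3] = 1D, C[4] = 96, C[5] = C4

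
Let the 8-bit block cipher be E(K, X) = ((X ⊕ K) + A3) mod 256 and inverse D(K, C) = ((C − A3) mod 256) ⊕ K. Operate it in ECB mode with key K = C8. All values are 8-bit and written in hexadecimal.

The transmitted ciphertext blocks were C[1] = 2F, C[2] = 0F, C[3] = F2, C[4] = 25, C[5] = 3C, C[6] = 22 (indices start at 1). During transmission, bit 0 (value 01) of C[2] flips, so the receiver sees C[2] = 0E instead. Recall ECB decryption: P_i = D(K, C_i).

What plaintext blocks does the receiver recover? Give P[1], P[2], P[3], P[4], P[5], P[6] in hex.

P[1] = 44, P[2] = A3, P[3] = 87, P[4] = 4A, P[5] = 51, P[6] = B7

Only C[2] changed, to 0E. In ECB, a change in C_i affects only P_i. Decrypting the received ciphertext:
P[1]: D(K, 2F) = 44.
P[2]: D(K, 0E) = A3.
P[3]: D(K, F2) = 87.
P[4]: D(K, 25) = 4A.
P[5]: D(K, 3C) = 51.
P[6]: D(K, 22) = B7.
Blocks that differ from the original plaintext: P[2].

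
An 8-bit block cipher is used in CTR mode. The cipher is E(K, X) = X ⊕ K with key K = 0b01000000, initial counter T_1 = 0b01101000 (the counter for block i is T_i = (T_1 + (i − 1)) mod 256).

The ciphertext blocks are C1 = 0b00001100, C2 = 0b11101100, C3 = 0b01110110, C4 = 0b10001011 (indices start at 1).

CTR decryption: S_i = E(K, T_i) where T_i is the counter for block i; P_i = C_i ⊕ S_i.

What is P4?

P4 = 0b10100000

P4: T = 0b01101011, S = E(K, T) = 0b00101011; 0b10001011 ⊕ 0b00101011 = 0b10100000.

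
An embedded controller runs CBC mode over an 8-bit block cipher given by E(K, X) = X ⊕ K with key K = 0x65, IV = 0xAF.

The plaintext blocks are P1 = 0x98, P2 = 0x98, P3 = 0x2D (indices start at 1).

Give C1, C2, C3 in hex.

CBC encryption: C_i = E(K, P_i ⊕ C_{i−1}), with C_{0} = IV.
C1: P1 ⊕ 0xAF = 0x37; E(K, 0x37) = 0x52.
C2: P2 ⊕ 0x52 = 0xCA; E(K, 0xCA) = 0xAF.
C3: P3 ⊕ 0xAF = 0x82; E(K, 0x82) = 0xE7.

C1 = 0x52, C2 = 0xAF, C3 = 0xE7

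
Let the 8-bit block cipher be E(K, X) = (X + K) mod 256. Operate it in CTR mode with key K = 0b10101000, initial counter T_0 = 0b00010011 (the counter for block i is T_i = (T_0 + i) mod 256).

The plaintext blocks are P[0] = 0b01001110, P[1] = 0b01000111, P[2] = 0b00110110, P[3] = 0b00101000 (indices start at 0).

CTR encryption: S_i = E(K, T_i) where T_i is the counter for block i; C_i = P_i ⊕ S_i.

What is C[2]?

C[2] = 0b10001011

C[0]: T = 0b00010011, S = E(K, T) = 0b10111011; 0b01001110 ⊕ 0b10111011 = 0b11110101.
C[1]: T = 0b00010100, S = E(K, T) = 0b10111100; 0b01000111 ⊕ 0b10111100 = 0b11111011.
C[2]: T = 0b00010101, S = E(K, T) = 0b10111101; 0b00110110 ⊕ 0b10111101 = 0b10001011.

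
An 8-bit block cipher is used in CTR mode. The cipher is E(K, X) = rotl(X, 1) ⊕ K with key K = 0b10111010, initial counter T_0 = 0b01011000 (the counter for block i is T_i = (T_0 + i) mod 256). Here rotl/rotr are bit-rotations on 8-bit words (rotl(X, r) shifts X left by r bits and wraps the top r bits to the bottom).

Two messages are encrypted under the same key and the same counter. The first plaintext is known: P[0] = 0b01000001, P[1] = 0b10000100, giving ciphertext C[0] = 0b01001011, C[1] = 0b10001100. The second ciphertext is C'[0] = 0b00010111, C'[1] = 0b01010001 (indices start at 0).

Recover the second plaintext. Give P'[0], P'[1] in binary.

P'[0] = 0b00011101, P'[1] = 0b01011001

In CTR with a reused counter, both messages share the same keystream S_i, so C_i ⊕ C'_i = P_i ⊕ P'_i and thus P'_i = P_i ⊕ C_i ⊕ C'_i.
P'[0]: 0b01000001 ⊕ 0b01001011 ⊕ 0b00010111 = 0b00011101.
P'[1]: 0b10000100 ⊕ 0b10001100 ⊕ 0b01010001 = 0b01011001.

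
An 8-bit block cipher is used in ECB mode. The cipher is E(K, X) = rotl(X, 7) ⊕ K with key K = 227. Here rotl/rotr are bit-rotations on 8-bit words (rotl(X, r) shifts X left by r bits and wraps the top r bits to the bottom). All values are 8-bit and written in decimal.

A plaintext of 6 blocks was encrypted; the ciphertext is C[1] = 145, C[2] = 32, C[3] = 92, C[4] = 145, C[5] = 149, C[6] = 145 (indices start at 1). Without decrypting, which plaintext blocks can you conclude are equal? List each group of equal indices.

P[1] = P[4] = P[6]

ECB encrypts each block independently with the same key, so equal ciphertext blocks imply equal plaintext blocks.
C[1] = C[4] = C[6] = 145, so P[1] = P[4] = P[6].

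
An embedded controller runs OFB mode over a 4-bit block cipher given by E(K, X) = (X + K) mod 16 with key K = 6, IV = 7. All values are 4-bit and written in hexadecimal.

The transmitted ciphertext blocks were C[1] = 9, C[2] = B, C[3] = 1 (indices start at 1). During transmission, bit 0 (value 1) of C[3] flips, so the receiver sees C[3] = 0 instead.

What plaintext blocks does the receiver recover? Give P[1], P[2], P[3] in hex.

OFB decryption: S_i = E(K, S_{i−1}) with S_{0} = IV; P_i = C_i ⊕ S_i.
Only C[3] changed, to 0. In OFB, a change in C_i flips the same bit in P_i only; the keystream is unaffected. Decrypting the received ciphertext:
P[1]: S = E(K, 7) = D; 9 ⊕ D = 4.
P[2]: S = E(K, D) = 3; B ⊕ 3 = 8.
P[3]: S = E(K, 3) = 9; 0 ⊕ 9 = 9.
Blocks that differ from the original plaintext: P[3].

P[1] = 4, P[2] = 8, P[3] = 9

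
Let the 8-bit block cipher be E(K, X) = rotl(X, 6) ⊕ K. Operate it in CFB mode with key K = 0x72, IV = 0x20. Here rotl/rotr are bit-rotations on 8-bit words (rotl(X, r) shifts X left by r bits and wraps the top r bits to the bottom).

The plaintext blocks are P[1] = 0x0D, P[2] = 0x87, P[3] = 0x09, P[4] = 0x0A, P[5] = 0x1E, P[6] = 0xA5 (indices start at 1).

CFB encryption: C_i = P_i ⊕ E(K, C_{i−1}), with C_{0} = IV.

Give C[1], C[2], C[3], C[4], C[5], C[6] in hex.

C[1]: E(K, 0x20) = 0x7A; 0x0D ⊕ 0x7A = 0x77.
C[2]: E(K, 0x77) = 0xAF; 0x87 ⊕ 0xAF = 0x28.
C[3]: E(K, 0x28) = 0x78; 0x09 ⊕ 0x78 = 0x71.
C[4]: E(K, 0x71) = 0x2E; 0x0A ⊕ 0x2E = 0x24.
C[5]: E(K, 0x24) = 0x7B; 0x1E ⊕ 0x7B = 0x65.
C[6]: E(K, 0x65) = 0x2B; 0xA5 ⊕ 0x2B = 0x8E.

C[1] = 0x77, C[2] = 0x28, C[3] = 0x71, C[4] = 0x24, C[5] = 0x65, C[6] = 0x8E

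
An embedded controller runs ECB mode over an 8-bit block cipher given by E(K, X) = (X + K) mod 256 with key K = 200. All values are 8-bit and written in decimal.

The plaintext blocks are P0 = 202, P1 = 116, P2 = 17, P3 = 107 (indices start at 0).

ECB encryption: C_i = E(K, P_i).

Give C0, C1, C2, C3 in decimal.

C0 = 146, C1 = 60, C2 = 217, C3 = 51

C0: E(K, 202) = 146.
C1: E(K, 116) = 60.
C2: E(K, 17) = 217.
C3: E(K, 107) = 51.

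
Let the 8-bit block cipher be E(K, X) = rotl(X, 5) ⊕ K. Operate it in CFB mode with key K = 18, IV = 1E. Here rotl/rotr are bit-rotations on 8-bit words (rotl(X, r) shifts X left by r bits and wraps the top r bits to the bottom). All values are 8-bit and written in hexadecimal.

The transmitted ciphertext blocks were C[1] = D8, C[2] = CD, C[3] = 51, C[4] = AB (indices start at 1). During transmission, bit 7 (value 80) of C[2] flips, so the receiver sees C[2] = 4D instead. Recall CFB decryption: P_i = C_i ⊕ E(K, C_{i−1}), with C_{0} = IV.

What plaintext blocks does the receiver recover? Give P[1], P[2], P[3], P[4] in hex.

Only C[2] changed, to 4D. In CFB, a change in C_i flips the same bit in P_i and garbles P_{i+1}. Decrypting the received ciphertext:
P[1]: E(K, 1E) = DB; D8 ⊕ DB = 03.
P[2]: E(K, D8) = 03; 4D ⊕ 03 = 4E.
P[3]: E(K, 4D) = B1; 51 ⊕ B1 = E0.
P[4]: E(K, 51) = 32; AB ⊕ 32 = 99.
Blocks that differ from the original plaintext: P[2], P[3].

P[1] = 03, P[2] = 4E, P[3] = E0, P[4] = 99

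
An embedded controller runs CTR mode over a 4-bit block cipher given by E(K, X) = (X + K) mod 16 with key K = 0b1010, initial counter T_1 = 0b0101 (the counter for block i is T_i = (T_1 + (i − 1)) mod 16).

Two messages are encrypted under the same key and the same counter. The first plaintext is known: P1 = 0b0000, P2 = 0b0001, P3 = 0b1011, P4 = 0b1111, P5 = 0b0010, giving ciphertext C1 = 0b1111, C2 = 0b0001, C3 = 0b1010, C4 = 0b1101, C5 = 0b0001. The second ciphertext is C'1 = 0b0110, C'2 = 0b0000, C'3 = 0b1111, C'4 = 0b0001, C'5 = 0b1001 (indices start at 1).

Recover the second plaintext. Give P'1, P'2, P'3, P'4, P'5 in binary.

P'1 = 0b1001, P'2 = 0b0000, P'3 = 0b1110, P'4 = 0b0011, P'5 = 0b1010

In CTR with a reused counter, both messages share the same keystream S_i, so C_i ⊕ C'_i = P_i ⊕ P'_i and thus P'_i = P_i ⊕ C_i ⊕ C'_i.
P'1: 0b0000 ⊕ 0b1111 ⊕ 0b0110 = 0b1001.
P'2: 0b0001 ⊕ 0b0001 ⊕ 0b0000 = 0b0000.
P'3: 0b1011 ⊕ 0b1010 ⊕ 0b1111 = 0b1110.
P'4: 0b1111 ⊕ 0b1101 ⊕ 0b0001 = 0b0011.
P'5: 0b0010 ⊕ 0b0001 ⊕ 0b1001 = 0b1010.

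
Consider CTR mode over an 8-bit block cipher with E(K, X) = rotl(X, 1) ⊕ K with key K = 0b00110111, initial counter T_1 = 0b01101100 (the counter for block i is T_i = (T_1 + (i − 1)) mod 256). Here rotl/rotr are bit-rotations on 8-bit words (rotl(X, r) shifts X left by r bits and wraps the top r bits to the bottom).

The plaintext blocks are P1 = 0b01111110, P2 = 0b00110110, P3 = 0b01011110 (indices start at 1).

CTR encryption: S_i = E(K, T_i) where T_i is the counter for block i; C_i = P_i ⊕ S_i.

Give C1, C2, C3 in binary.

C1 = 0b10010001, C2 = 0b11011011, C3 = 0b10110101

C1: T = 0b01101100, S = E(K, T) = 0b11101111; 0b01111110 ⊕ 0b11101111 = 0b10010001.
C2: T = 0b01101101, S = E(K, T) = 0b11101101; 0b00110110 ⊕ 0b11101101 = 0b11011011.
C3: T = 0b01101110, S = E(K, T) = 0b11101011; 0b01011110 ⊕ 0b11101011 = 0b10110101.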